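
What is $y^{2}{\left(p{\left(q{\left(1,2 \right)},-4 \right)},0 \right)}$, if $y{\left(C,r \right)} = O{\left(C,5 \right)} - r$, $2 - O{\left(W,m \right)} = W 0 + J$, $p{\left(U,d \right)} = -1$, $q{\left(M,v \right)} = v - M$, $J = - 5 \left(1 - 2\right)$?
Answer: $9$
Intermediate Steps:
$J = 5$ ($J = \left(-5\right) \left(-1\right) = 5$)
$O{\left(W,m \right)} = -3$ ($O{\left(W,m \right)} = 2 - \left(W 0 + 5\right) = 2 - \left(0 + 5\right) = 2 - 5 = -3$)
$y{\left(C,r \right)} = -3 - r$
$y^{2}{\left(p{\left(q{\left(1,2 \right)},-4 \right)},0 \right)} = \left(-3 - 0\right)^{2} = \left(-3 + 0\right)^{2} = \left(-3\right)^{2} = 9$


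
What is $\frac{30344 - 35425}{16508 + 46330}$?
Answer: $- \frac{5081}{62838} \approx -0.080859$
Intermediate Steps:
$\frac{30344 - 35425}{16508 + 46330} = - \frac{5081}{62838}$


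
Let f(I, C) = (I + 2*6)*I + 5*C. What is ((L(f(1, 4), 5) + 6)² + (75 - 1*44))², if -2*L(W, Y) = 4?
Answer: 2209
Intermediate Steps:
f(I, C) = 5*C + I*(12 + I) (f(I, C) = (I + 12)*I + 5*C = (12 + I)*I + 5*C = I*(12 + I) + 5*C = 5*C + I*(12 + I))
L(W, Y) = -2 (L(W, Y) = -½*4 = -2)
((L(f(1, 4), 5) + 6)² + (75 - 1*44))² = ((-2 + 6)² + (75 - 1*44))² = (4² + (75 - 44))² = (16 + 31)² = 47² = 2209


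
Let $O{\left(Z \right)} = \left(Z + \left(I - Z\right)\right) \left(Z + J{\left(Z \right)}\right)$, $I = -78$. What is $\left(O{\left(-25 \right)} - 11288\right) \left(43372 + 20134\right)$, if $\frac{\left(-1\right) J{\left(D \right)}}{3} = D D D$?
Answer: $-232786831528$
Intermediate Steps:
$J{\left(D \right)} = - 3 D^{3}$ ($J{\left(D \right)} = - 3 D D D = - 3 D^{2} D = - 3 D^{3}$)
$O{\left(Z \right)} = - 78 Z + 234 Z^{3}$ ($O{\left(Z \right)} = \left(Z - \left(78 + Z\right)\right) \left(Z - 3 Z^{3}\right) = - 78 \left(Z - 3 Z^{3}\right) = - 78 Z + 234 Z^{3}$)
$\left(O{\left(-25 \right)} - 11288\right) \left(43372 + 20134\right) = \left(\left(\left(-78\right) \left(-25\right) + 234 \left(-25\right)^{3}\right) - 11288\right) \left(43372 + 20134\right) = \left(\left(1950 + 234 \left(-15625\right)\right) - 11288\right) 63506 = \left(\left(1950 - 3656250\right) - 11288\right) 63506 = \left(-3654300 - 11288\right) 63506 = \left(-3665588\right) 63506 = -232786831528$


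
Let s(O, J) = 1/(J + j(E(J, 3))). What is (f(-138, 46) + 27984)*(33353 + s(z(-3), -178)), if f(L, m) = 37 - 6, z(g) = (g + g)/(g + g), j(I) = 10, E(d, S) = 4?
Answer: 156976533545/168 ≈ 9.3438e+8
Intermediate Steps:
z(g) = 1 (z(g) = (2*g)/((2*g)) = (2*g)*(1/(2*g)) = 1)
s(O, J) = 1/(10 + J) (s(O, J) = 1/(J + 10) = 1/(10 + J))
f(L, m) = 31
(f(-138, 46) + 27984)*(33353 + s(z(-3), -178)) = (31 + 27984)*(33353 + 1/(10 - 178)) = 28015*(33353 + 1/(-168)) = 28015*(33353 - 1/168) = 28015*(5603303/168) = 156976533545/168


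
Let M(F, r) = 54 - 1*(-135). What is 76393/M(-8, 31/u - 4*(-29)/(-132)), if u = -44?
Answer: 76393/189 ≈ 404.20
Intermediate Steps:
M(F, r) = 189 (M(F, r) = 54 + 135 = 189)
76393/M(-8, 31/u - 4*(-29)/(-132)) = 76393/189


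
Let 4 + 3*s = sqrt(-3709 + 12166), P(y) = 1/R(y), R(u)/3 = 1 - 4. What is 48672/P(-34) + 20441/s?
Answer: -3697317876/8441 + 61323*sqrt(8457)/8441 ≈ -4.3735e+5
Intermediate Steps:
R(u) = -9 (R(u) = 3*(1 - 4) = 3*(-3) = -9)
P(y) = -1/9 (P(y) = 1/(-9) = -1/9)
s = -4/3 + sqrt(8457)/3 (s = -4/3 + sqrt(-3709 + 12166)/3 = -4/3 + sqrt(8457)/3 ≈ 29.321)
48672/P(-34) + 20441/s = 48672/(-1/9) + 20441/(-4/3 + sqrt(8457)/3) = 48672*(-9) + 20441/(-4/3 + sqrt(8457)/3) = -438048 + 20441/(-4/3 + sqrt(8457)/3)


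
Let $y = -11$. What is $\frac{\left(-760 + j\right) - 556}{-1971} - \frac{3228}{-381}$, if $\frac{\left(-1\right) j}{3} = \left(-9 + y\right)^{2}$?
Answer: $\frac{2440328}{250317} \approx 9.7489$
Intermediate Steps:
$j = -1200$ ($j = - 3 \left(-9 - 11\right)^{2} = - 3 \left(-20\right)^{2} = \left(-3\right) 400 = -1200$)
$\frac{\left(-760 + j\right) - 556}{-1971} - \frac{3228}{-381} = \frac{\left(-760 - 1200\right) - 556}{-1971} - \frac{3228}{-381} = \left(-1960 - 556\right) \left(- \frac{1}{1971}\right) - - \frac{1076}{127} = \left(-2516\right) \left(- \frac{1}{1971}\right) + \frac{1076}{127} = \frac{2516}{1971} + \frac{1076}{127} = \frac{2440328}{250317}$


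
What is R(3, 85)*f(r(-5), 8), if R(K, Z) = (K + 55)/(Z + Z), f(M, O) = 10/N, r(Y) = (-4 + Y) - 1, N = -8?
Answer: -29/68 ≈ -0.42647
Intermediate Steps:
r(Y) = -5 + Y
f(M, O) = -5/4 (f(M, O) = 10/(-8) = 10*(-⅛) = -5/4)
R(K, Z) = (55 + K)/(2*Z) (R(K, Z) = (55 + K)/((2*Z)) = (55 + K)*(1/(2*Z)) = (55 + K)/(2*Z))
R(3, 85)*f(r(-5), 8) = ((½)*(55 + 3)/85)*(-5/4) = ((½)*(1/85)*58)*(-5/4) = (29/85)*(-5/4) = -29/68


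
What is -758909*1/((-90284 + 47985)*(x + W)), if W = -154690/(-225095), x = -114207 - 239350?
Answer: -34165324271/673262677831855 ≈ -5.0746e-5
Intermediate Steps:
x = -353557
W = 30938/45019 (W = -154690*(-1/225095) = 30938/45019 ≈ 0.68722)
-758909*1/((-90284 + 47985)*(x + W)) = -758909*1/((-353557 + 30938/45019)*(-90284 + 47985)) = -758909/((-42299*(-15916751645/45019))) = -758909/673262677831855/45019 = -758909*45019/673262677831855 = -34165324271/673262677831855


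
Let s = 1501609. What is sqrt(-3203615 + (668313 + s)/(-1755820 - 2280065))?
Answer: I*sqrt(3684885809846145)/33915 ≈ 1789.9*I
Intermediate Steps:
sqrt(-3203615 + (668313 + s)/(-1755820 - 2280065)) = sqrt(-3203615 + (668313 + 1501609)/(-1755820 - 2280065)) = sqrt(-3203615 + 2169922/(-4035885)) = sqrt(-3203615 + 2169922*(-1/4035885)) = sqrt(-3203615 - 2169922/4035885) = sqrt(-12929423894197/4035885) = I*sqrt(3684885809846145)/33915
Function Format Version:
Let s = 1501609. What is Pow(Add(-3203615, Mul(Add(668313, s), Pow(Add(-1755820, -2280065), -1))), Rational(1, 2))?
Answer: Mul(Rational(1, 33915), I, Pow(3684885809846145, Rational(1, 2))) ≈ Mul(1789.9, I)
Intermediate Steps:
Pow(Add(-3203615, Mul(Add(668313, s), Pow(Add(-1755820, -2280065), -1))), Rational(1, 2)) = Pow(Add(-3203615, Mul(Add(668313, 1501609), Pow(Add(-1755820, -2280065), -1))), Rational(1, 2)) = Pow(Add(-3203615, Mul(2169922, Pow(-4035885, -1))), Rational(1, 2)) = Pow(Add(-3203615, Mul(2169922, Rational(-1, 4035885))), Rational(1, 2)) = Pow(Add(-3203615, Rational(-2169922, 4035885)), Rational(1, 2)) = Pow(Rational(-12929423894197, 4035885), Rational(1, 2)) = Mul(Rational(1, 33915), I, Pow(3684885809846145, Rational(1, 2)))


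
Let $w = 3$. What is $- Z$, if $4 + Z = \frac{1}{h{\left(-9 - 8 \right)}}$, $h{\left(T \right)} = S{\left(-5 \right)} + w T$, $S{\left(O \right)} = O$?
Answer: $\frac{225}{56} \approx 4.0179$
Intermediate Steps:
$h{\left(T \right)} = -5 + 3 T$
$Z = - \frac{225}{56}$ ($Z = -4 + \frac{1}{-5 + 3 \left(-9 - 8\right)} = -4 + \frac{1}{-5 + 3 \left(-17\right)} = -4 + \frac{1}{-5 - 51} = -4 + \frac{1}{-56} = -4 - \frac{1}{56} = - \frac{225}{56} \approx -4.0179$)
$- Z = \left(-1\right) \left(- \frac{225}{56}\right) = \frac{225}{56}$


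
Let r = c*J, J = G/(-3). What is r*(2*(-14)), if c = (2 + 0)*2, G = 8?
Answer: 896/3 ≈ 298.67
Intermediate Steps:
c = 4 (c = 2*2 = 4)
J = -8/3 (J = 8/(-3) = 8*(-⅓) = -8/3 ≈ -2.6667)
r = -32/3 (r = 4*(-8/3) = -32/3 ≈ -10.667)
r*(2*(-14)) = -64*(-14)/3 = -32/3*(-28) = 896/3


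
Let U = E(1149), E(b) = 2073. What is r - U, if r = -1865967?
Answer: -1868040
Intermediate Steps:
U = 2073
r - U = -1865967 - 1*2073 = -1865967 - 2073 = -1868040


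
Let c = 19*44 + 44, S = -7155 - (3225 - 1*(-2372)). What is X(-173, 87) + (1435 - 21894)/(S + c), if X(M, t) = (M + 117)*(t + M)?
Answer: 57196011/11872 ≈ 4817.7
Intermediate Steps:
X(M, t) = (117 + M)*(M + t)
S = -12752 (S = -7155 - (3225 + 2372) = -7155 - 1*5597 = -7155 - 5597 = -12752)
c = 880 (c = 836 + 44 = 880)
X(-173, 87) + (1435 - 21894)/(S + c) = ((-173)² + 117*(-173) + 117*87 - 173*87) + (1435 - 21894)/(-12752 + 880) = (29929 - 20241 + 10179 - 15051) - 20459/(-11872) = 4816 - 20459*(-1/11872) = 4816 + 20459/11872 = 57196011/11872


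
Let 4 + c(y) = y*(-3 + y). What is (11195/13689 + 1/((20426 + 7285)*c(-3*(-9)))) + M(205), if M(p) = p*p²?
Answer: 233845439240853841/27143589564 ≈ 8.6151e+6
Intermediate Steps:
c(y) = -4 + y*(-3 + y)
M(p) = p³
(11195/13689 + 1/((20426 + 7285)*c(-3*(-9)))) + M(205) = (11195/13689 + 1/((20426 + 7285)*(-4 + (-3*(-9))² - (-9)*(-9)))) + 205³ = (11195*(1/13689) + 1/(27711*(-4 + 27² - 3*27))) + 8615125 = (11195/13689 + 1/(27711*(-4 + 729 - 81))) + 8615125 = (11195/13689 + (1/27711)/644) + 8615125 = (11195/13689 + (1/27711)*(1/644)) + 8615125 = (11195/13689 + 1/17845884) + 8615125 = 22198298341/27143589564 + 8615125 = 233845439240853841/27143589564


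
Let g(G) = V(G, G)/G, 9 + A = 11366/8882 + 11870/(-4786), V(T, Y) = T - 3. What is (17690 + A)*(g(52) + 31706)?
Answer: 309783665163399357/552620276 ≈ 5.6057e+8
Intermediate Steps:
V(T, Y) = -3 + T
A = -108403733/10627313 (A = -9 + (11366/8882 + 11870/(-4786)) = -9 + (11366*(1/8882) + 11870*(-1/4786)) = -9 + (5683/4441 - 5935/2393) = -9 - 12757916/10627313 = -108403733/10627313 ≈ -10.200)
g(G) = (-3 + G)/G
(17690 + A)*(g(52) + 31706) = (17690 - 108403733/10627313)*((-3 + 52)/52 + 31706) = 187888763237*((1/52)*49 + 31706)/10627313 = 187888763237*(49/52 + 31706)/10627313 = (187888763237/10627313)*(1648761/52) = 309783665163399357/552620276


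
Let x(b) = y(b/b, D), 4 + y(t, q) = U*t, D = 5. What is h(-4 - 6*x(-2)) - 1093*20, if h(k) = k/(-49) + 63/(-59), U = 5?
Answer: -63199757/2891 ≈ -21861.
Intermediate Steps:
y(t, q) = -4 + 5*t
x(b) = 1 (x(b) = -4 + 5*(b/b) = -4 + 5*1 = -4 + 5 = 1)
h(k) = -63/59 - k/49 (h(k) = k*(-1/49) + 63*(-1/59) = -k/49 - 63/59 = -63/59 - k/49)
h(-4 - 6*x(-2)) - 1093*20 = (-63/59 - (-4 - 6*1)/49) - 1093*20 = (-63/59 - (-4 - 6)/49) - 1*21860 = (-63/59 - 1/49*(-10)) - 21860 = (-63/59 + 10/49) - 21860 = -2497/2891 - 21860 = -63199757/2891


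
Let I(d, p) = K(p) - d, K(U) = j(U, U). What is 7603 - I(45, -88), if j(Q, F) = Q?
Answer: 7736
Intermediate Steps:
K(U) = U
I(d, p) = p - d
7603 - I(45, -88) = 7603 - (-88 - 1*45) = 7603 - (-88 - 45) = 7603 - 1*(-133) = 7603 + 133 = 7736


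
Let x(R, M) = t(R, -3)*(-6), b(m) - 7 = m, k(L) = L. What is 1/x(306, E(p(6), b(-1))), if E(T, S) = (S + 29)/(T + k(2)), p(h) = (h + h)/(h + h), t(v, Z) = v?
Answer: -1/1836 ≈ -0.00054466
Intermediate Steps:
p(h) = 1 (p(h) = (2*h)/((2*h)) = (2*h)*(1/(2*h)) = 1)
b(m) = 7 + m
E(T, S) = (29 + S)/(2 + T) (E(T, S) = (S + 29)/(T + 2) = (29 + S)/(2 + T))
x(R, M) = -6*R (x(R, M) = R*(-6) = -6*R)
1/x(306, E(p(6), b(-1))) = 1/(-6*306) = 1/(-1836) = -1/1836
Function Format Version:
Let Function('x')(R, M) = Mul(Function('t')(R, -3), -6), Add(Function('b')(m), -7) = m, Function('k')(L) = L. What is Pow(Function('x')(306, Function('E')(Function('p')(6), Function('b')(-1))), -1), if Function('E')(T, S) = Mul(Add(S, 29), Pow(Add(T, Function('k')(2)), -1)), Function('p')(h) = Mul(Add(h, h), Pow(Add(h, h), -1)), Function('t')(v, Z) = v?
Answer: Rational(-1, 1836) ≈ -0.00054466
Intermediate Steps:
Function('p')(h) = 1 (Function('p')(h) = Mul(Mul(2, h), Pow(Mul(2, h), -1)) = Mul(Mul(2, h), Mul(Rational(1, 2), Pow(h, -1))) = 1)
Function('b')(m) = Add(7, m)
Function('E')(T, S) = Mul(Pow(Add(2, T), -1), Add(29, S)) (Function('E')(T, S) = Mul(Add(S, 29), Pow(Add(T, 2), -1)) = Mul(Add(29, S), Pow(Add(2, T), -1)) = Mul(Pow(Add(2, T), -1), Add(29, S)))
Function('x')(R, M) = Mul(-6, R) (Function('x')(R, M) = Mul(R, -6) = Mul(-6, R))
Pow(Function('x')(306, Function('E')(Function('p')(6), Function('b')(-1))), -1) = Pow(Mul(-6, 306), -1) = Pow(-1836, -1) = Rational(-1, 1836)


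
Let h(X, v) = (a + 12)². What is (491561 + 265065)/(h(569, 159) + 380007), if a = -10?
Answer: 756626/380011 ≈ 1.9911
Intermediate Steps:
h(X, v) = 4 (h(X, v) = (-10 + 12)² = 2² = 4)
(491561 + 265065)/(h(569, 159) + 380007) = (491561 + 265065)/(4 + 380007) = 756626/380011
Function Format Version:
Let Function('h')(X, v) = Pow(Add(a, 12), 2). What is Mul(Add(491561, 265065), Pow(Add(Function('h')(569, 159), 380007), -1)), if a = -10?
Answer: Rational(756626, 380011) ≈ 1.9911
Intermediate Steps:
Function('h')(X, v) = 4 (Function('h')(X, v) = Pow(Add(-10, 12), 2) = Pow(2, 2) = 4)
Mul(Add(491561, 265065), Pow(Add(Function('h')(569, 159), 380007), -1)) = Mul(Add(491561, 265065), Pow(Add(4, 380007), -1)) = Mul(756626, Pow(380011, -1)) = Mul(756626, Rational(1, 380011)) = Rational(756626, 380011)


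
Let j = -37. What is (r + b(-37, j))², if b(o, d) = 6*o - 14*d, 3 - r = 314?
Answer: 225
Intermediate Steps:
r = -311 (r = 3 - 1*314 = 3 - 314 = -311)
b(o, d) = -14*d + 6*o
(r + b(-37, j))² = (-311 + (-14*(-37) + 6*(-37)))² = (-311 + (518 - 222))² = (-311 + 296)² = (-15)² = 225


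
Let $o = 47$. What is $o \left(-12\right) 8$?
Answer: $-4512$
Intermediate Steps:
$o \left(-12\right) 8 = 47 \left(-12\right) 8 = \left(-564\right) 8 = -4512$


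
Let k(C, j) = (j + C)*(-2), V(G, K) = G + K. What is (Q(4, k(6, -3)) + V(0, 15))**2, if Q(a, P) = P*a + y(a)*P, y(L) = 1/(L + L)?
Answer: 1521/16 ≈ 95.063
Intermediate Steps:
y(L) = 1/(2*L)
k(C, j) = -2*C - 2*j (k(C, j) = (C + j)*(-2) = -2*C - 2*j)
Q(a, P) = P*a + P/(2*a) (Q(a, P) = P*a + (1/(2*a))*P = P*a + P/(2*a))
(Q(4, k(6, -3)) + V(0, 15))**2 = (((-2*6 - 2*(-3))*4 + (1/2)*(-2*6 - 2*(-3))/4) + (0 + 15))**2 = (((-12 + 6)*4 + (1/2)*(-12 + 6)*(1/4)) + 15)**2 = ((-6*4 + (1/2)*(-6)*(1/4)) + 15)**2 = ((-24 - 3/4) + 15)**2 = (-99/4 + 15)**2 = (-39/4)**2 = 1521/16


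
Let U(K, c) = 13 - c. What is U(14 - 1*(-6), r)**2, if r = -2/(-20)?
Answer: 16641/100 ≈ 166.41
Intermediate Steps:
r = 1/10 (r = -2*(-1/20) = 1/10 ≈ 0.10000)
U(14 - 1*(-6), r)**2 = (13 - 1*1/10)**2 = (13 - 1/10)**2 = (129/10)**2 = 16641/100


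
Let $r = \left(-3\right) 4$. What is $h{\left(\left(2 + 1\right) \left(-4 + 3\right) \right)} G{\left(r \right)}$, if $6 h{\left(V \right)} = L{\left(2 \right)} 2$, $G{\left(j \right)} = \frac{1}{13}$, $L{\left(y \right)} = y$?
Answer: $\frac{2}{39} \approx 0.051282$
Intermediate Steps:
$r = -12$
$G{\left(j \right)} = \frac{1}{13}$
$h{\left(V \right)} = \frac{2}{3}$ ($h{\left(V \right)} = \frac{2 \cdot 2}{6} = \frac{1}{6} \cdot 4 = \frac{2}{3}$)
$h{\left(\left(2 + 1\right) \left(-4 + 3\right) \right)} G{\left(r \right)} = \frac{2}{3} \cdot \frac{1}{13} = \frac{2}{39}$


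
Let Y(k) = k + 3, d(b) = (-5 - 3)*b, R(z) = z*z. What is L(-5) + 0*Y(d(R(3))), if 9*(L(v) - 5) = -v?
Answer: 50/9 ≈ 5.5556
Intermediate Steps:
R(z) = z²
L(v) = 5 - v/9 (L(v) = 5 + (-v)/9 = 5 - v/9)
d(b) = -8*b
Y(k) = 3 + k
L(-5) + 0*Y(d(R(3))) = (5 - ⅑*(-5)) + 0*(3 - 8*3²) = (5 + 5/9) + 0*(3 - 8*9) = 50/9 + 0*(3 - 72) = 50/9 + 0*(-69) = 50/9 + 0 = 50/9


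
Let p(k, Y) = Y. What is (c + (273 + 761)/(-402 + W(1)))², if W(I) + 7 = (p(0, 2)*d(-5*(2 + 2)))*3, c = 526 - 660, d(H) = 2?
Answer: 2941109824/157609 ≈ 18661.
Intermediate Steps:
c = -134
W(I) = 5 (W(I) = -7 + (2*2)*3 = -7 + 4*3 = -7 + 12 = 5)
(c + (273 + 761)/(-402 + W(1)))² = (-134 + (273 + 761)/(-402 + 5))² = (-134 + 1034/(-397))² = (-134 + 1034*(-1/397))² = (-134 - 1034/397)² = (-54232/397)² = 2941109824/157609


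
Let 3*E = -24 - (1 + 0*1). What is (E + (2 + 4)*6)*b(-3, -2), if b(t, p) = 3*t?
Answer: -249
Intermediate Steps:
E = -25/3 (E = (-24 - (1 + 0*1))/3 = (-24 - (1 + 0))/3 = (-24 - 1*1)/3 = (-24 - 1)/3 = (1/3)*(-25) = -25/3 ≈ -8.3333)
(E + (2 + 4)*6)*b(-3, -2) = (-25/3 + (2 + 4)*6)*(3*(-3)) = (-25/3 + 6*6)*(-9) = (-25/3 + 36)*(-9) = (83/3)*(-9) = -249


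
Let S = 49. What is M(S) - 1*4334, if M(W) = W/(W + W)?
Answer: -8667/2 ≈ -4333.5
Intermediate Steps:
M(W) = ½ (M(W) = W/((2*W)) = W*(1/(2*W)) = ½)
M(S) - 1*4334 = ½ - 1*4334 = ½ - 4334 = -8667/2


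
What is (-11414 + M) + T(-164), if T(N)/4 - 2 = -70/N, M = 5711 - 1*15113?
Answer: -853058/41 ≈ -20806.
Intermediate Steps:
M = -9402 (M = 5711 - 15113 = -9402)
T(N) = 8 - 280/N (T(N) = 8 + 4*(-70/N) = 8 - 280/N)
(-11414 + M) + T(-164) = (-11414 - 9402) + (8 - 280/(-164)) = -20816 + (8 - 280*(-1/164)) = -20816 + (8 + 70/41) = -20816 + 398/41 = -853058/41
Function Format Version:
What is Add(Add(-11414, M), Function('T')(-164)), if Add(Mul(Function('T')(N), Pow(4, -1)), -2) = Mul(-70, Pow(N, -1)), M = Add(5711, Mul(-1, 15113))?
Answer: Rational(-853058, 41) ≈ -20806.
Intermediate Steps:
M = -9402 (M = Add(5711, -15113) = -9402)
Function('T')(N) = Add(8, Mul(-280, Pow(N, -1))) (Function('T')(N) = Add(8, Mul(4, Mul(-70, Pow(N, -1)))) = Add(8, Mul(-280, Pow(N, -1))))
Add(Add(-11414, M), Function('T')(-164)) = Add(Add(-11414, -9402), Add(8, Mul(-280, Pow(-164, -1)))) = Add(-20816, Add(8, Mul(-280, Rational(-1, 164)))) = Add(-20816, Add(8, Rational(70, 41))) = Add(-20816, Rational(398, 41)) = Rational(-853058, 41)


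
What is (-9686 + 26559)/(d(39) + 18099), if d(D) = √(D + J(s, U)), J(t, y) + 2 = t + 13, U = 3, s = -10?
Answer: 305384427/327573761 - 33746*√10/327573761 ≈ 0.93194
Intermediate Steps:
J(t, y) = 11 + t (J(t, y) = -2 + (t + 13) = -2 + (13 + t) = 11 + t)
d(D) = √(1 + D) (d(D) = √(D + (11 - 10)) = √(D + 1) = √(1 + D))
(-9686 + 26559)/(d(39) + 18099) = (-9686 + 26559)/(√(1 + 39) + 18099) = 16873/(√40 + 18099) = 16873/(2*√10 + 18099) = 16873/(18099 + 2*√10)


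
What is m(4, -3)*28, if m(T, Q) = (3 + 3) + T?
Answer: 280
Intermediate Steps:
m(T, Q) = 6 + T
m(4, -3)*28 = (6 + 4)*28 = 10*28 = 280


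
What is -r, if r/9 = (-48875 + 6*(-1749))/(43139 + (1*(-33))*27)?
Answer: 534321/42248 ≈ 12.647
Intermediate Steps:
r = -534321/42248 (r = 9*((-48875 + 6*(-1749))/(43139 + (1*(-33))*27)) = 9*((-48875 - 10494)/(43139 - 33*27)) = 9*(-59369/(43139 - 891)) = 9*(-59369/42248) = -534321/42248 ≈ -12.647)
-r = -1*(-534321/42248) = 534321/42248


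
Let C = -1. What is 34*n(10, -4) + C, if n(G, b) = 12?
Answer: 407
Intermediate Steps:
34*n(10, -4) + C = 34*12 - 1 = 408 - 1 = 407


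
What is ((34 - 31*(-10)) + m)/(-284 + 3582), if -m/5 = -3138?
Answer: 8017/1649 ≈ 4.8617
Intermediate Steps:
m = 15690 (m = -5*(-3138) = 15690)
((34 - 31*(-10)) + m)/(-284 + 3582) = ((34 - 31*(-10)) + 15690)/(-284 + 3582) = ((34 + 310) + 15690)/3298 = (344 + 15690)*(1/3298) = 16034*(1/3298) = 8017/1649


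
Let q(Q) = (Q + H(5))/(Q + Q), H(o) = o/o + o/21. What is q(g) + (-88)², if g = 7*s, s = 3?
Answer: 6830675/882 ≈ 7744.5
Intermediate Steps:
H(o) = 1 + o/21 (H(o) = 1 + o*(1/21) = 1 + o/21)
g = 21 (g = 7*3 = 21)
q(Q) = (26/21 + Q)/(2*Q) (q(Q) = (Q + (1 + (1/21)*5))/(Q + Q) = (Q + (1 + 5/21))/((2*Q)) = (Q + 26/21)*(1/(2*Q)) = (26/21 + Q)*(1/(2*Q)) = (26/21 + Q)/(2*Q))
q(g) + (-88)² = (1/42)*(26 + 21*21)/21 + (-88)² = (1/42)*(1/21)*(26 + 441) + 7744 = (1/42)*(1/21)*467 + 7744 = 467/882 + 7744 = 6830675/882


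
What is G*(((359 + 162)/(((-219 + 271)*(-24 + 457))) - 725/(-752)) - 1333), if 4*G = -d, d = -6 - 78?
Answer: -118406834511/4233008 ≈ -27972.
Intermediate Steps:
d = -84
G = 21 (G = (-1*(-84))/4 = (¼)*84 = 21)
G*(((359 + 162)/(((-219 + 271)*(-24 + 457))) - 725/(-752)) - 1333) = 21*(((359 + 162)/(((-219 + 271)*(-24 + 457))) - 725/(-752)) - 1333) = 21*((521/((52*433)) - 725*(-1/752)) - 1333) = 21*((521/22516 + 725/752) - 1333) = 21*(4178973/4233008 - 1333) = 21*(-5638420691/4233008) = -118406834511/4233008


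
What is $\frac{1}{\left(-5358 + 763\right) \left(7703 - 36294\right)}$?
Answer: $\frac{1}{131375645} \approx 7.6118 \cdot 10^{-9}$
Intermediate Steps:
$\frac{1}{\left(-5358 + 763\right) \left(7703 - 36294\right)} = \frac{1}{\left(-4595\right) \left(-28591\right)} = \frac{1}{131375645}$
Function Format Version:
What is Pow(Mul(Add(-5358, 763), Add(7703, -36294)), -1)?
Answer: Rational(1, 131375645) ≈ 7.6118e-9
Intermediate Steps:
Pow(Mul(Add(-5358, 763), Add(7703, -36294)), -1) = Pow(Mul(-4595, -28591), -1) = Pow(131375645, -1) = Rational(1, 131375645)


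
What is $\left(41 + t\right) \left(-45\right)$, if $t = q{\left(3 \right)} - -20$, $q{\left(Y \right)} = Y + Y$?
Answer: $-3015$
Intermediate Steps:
$q{\left(Y \right)} = 2 Y$
$t = 26$ ($t = 2 \cdot 3 - -20 = 6 + 20 = 26$)
$\left(41 + t\right) \left(-45\right) = \left(41 + 26\right) \left(-45\right) = 67 \left(-45\right) = -3015$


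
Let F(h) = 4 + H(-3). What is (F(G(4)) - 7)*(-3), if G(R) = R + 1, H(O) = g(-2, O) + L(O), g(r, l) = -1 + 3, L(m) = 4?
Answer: -9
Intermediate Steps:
g(r, l) = 2
H(O) = 6 (H(O) = 2 + 4 = 6)
G(R) = 1 + R
F(h) = 10 (F(h) = 4 + 6 = 10)
(F(G(4)) - 7)*(-3) = (10 - 7)*(-3) = 3*(-3) = -9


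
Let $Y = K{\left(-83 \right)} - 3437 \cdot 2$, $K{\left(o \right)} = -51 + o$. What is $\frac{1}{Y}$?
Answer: $- \frac{1}{7008} \approx -0.00014269$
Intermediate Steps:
$Y = -7008$ ($Y = \left(-51 - 83\right) - 3437 \cdot 2 = -134 - 6874 = -7008$)
$\frac{1}{Y} = \frac{1}{-7008} = - \frac{1}{7008}$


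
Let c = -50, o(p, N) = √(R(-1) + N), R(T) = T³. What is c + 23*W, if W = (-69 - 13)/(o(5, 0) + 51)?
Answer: -113143/1301 + 943*I/1301 ≈ -86.966 + 0.72483*I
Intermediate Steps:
o(p, N) = √(-1 + N) (o(p, N) = √((-1)³ + N) = √(-1 + N))
W = -41*(51 - I)/1301 (W = (-69 - 13)/(√(-1 + 0) + 51) = -82/(√(-1) + 51) = -82/(I + 51) = -82*(51 - I)/2602 = -41*(51 - I)/1301 ≈ -1.6072 + 0.031514*I)
c + 23*W = -50 + 23*(-2091/1301 + 41*I/1301) = -50 + (-48093/1301 + 943*I/1301) = -113143/1301 + 943*I/1301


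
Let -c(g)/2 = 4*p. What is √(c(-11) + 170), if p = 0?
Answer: √170 ≈ 13.038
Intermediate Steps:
c(g) = 0 (c(g) = -8*0 = -2*0 = 0)
√(c(-11) + 170) = √(0 + 170) = √170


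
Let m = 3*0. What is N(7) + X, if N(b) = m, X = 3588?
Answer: 3588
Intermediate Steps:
m = 0
N(b) = 0
N(7) + X = 0 + 3588 = 3588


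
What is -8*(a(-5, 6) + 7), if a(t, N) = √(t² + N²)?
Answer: -56 - 8*√61 ≈ -118.48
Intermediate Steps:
a(t, N) = √(N² + t²)
-8*(a(-5, 6) + 7) = -8*(√(6² + (-5)²) + 7) = -8*(√(36 + 25) + 7) = -8*(√61 + 7) = -8*(7 + √61) = -56 - 8*√61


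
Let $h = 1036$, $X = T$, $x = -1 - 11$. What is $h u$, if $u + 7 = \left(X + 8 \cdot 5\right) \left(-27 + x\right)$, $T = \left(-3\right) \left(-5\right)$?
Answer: $-2229472$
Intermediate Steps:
$T = 15$
$x = -12$
$X = 15$
$u = -2152$ ($u = -7 + \left(15 + 8 \cdot 5\right) \left(-27 - 12\right) = -7 + \left(15 + 40\right) \left(-39\right) = -7 + 55 \left(-39\right) = -7 - 2145 = -2152$)
$h u = 1036 \left(-2152\right) = -2229472$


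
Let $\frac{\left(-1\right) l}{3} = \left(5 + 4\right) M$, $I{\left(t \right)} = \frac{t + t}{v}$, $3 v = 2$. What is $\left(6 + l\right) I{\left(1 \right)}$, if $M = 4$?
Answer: $-306$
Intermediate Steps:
$v = \frac{2}{3}$ ($v = \frac{1}{3} \cdot 2 = \frac{2}{3} \approx 0.66667$)
$I{\left(t \right)} = 3 t$ ($I{\left(t \right)} = \frac{t + t}{\frac{2}{3}} = 2 t \frac{3}{2} = 3 t$)
$l = -108$ ($l = - 3 \left(5 + 4\right) 4 = - 3 \cdot 9 \cdot 4 = \left(-3\right) 36 = -108$)
$\left(6 + l\right) I{\left(1 \right)} = \left(6 - 108\right) 3 \cdot 1 = \left(-102\right) 3 = -306$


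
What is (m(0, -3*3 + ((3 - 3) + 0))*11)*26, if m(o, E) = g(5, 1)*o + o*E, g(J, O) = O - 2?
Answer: 0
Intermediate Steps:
g(J, O) = -2 + O
m(o, E) = -o + E*o (m(o, E) = (-2 + 1)*o + o*E = -o + E*o)
(m(0, -3*3 + ((3 - 3) + 0))*11)*26 = ((0*(-1 + (-3*3 + ((3 - 3) + 0))))*11)*26 = ((0*(-1 + (-9 + (0 + 0))))*11)*26 = ((0*(-1 + (-9 + 0)))*11)*26 = ((0*(-1 - 9))*11)*26 = ((0*(-10))*11)*26 = (0*11)*26 = 0*26 = 0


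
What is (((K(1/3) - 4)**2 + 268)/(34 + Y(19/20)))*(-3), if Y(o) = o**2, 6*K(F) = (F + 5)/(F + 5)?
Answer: -1017700/41883 ≈ -24.299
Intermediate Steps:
K(F) = 1/6 (K(F) = ((F + 5)/(F + 5))/6 = ((5 + F)/(5 + F))/6 = (1/6)*1 = 1/6)
(((K(1/3) - 4)**2 + 268)/(34 + Y(19/20)))*(-3) = (((1/6 - 4)**2 + 268)/(34 + (19/20)**2))*(-3) = (((-23/6)**2 + 268)/(34 + (19*(1/20))**2))*(-3) = ((529/36 + 268)/(34 + (19/20)**2))*(-3) = (10177/(36*(34 + 361/400)))*(-3) = (10177/(36*(13961/400)))*(-3) = ((10177/36)*(400/13961))*(-3) = (1017700/125649)*(-3) = -1017700/41883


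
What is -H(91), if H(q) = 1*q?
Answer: -91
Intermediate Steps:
H(q) = q
-H(91) = -1*91 = -91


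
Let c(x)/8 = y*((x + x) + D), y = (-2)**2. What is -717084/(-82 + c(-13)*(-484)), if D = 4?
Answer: -358542/170327 ≈ -2.1050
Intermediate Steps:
y = 4
c(x) = 128 + 64*x (c(x) = 8*(4*((x + x) + 4)) = 8*(4*(2*x + 4)) = 8*(4*(4 + 2*x)) = 8*(16 + 8*x) = 128 + 64*x)
-717084/(-82 + c(-13)*(-484)) = -717084/(-82 + (128 + 64*(-13))*(-484)) = -717084/(-82 + (128 - 832)*(-484)) = -717084/(-82 - 704*(-484)) = -717084/(-82 + 340736) = -717084/340654 = -717084*1/340654 = -358542/170327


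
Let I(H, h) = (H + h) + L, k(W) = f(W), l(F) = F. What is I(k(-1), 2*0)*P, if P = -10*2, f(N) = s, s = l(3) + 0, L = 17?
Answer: -400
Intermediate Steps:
s = 3 (s = 3 + 0 = 3)
f(N) = 3
k(W) = 3
P = -20
I(H, h) = 17 + H + h (I(H, h) = (H + h) + 17 = 17 + H + h)
I(k(-1), 2*0)*P = (17 + 3 + 2*0)*(-20) = (17 + 3 + 0)*(-20) = 20*(-20) = -400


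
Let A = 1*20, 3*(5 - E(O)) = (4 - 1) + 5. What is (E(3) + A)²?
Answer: 4489/9 ≈ 498.78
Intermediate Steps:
E(O) = 7/3 (E(O) = 5 - ((4 - 1) + 5)/3 = 5 - (3 + 5)/3 = 5 - ⅓*8 = 5 - 8/3 = 7/3)
A = 20
(E(3) + A)² = (7/3 + 20)² = (67/3)² = 4489/9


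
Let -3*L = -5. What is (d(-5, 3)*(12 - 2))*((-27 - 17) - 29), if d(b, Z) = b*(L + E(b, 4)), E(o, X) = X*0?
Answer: 18250/3 ≈ 6083.3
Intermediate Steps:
L = 5/3 (L = -1/3*(-5) = 5/3 ≈ 1.6667)
E(o, X) = 0
d(b, Z) = 5*b/3 (d(b, Z) = b*(5/3 + 0) = b*(5/3) = 5*b/3)
(d(-5, 3)*(12 - 2))*((-27 - 17) - 29) = (((5/3)*(-5))*(12 - 2))*((-27 - 17) - 29) = (-25/3*10)*(-44 - 29) = -250/3*(-73) = 18250/3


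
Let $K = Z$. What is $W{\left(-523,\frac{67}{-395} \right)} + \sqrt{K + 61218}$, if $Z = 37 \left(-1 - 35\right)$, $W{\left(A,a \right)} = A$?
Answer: $-523 + 3 \sqrt{6654} \approx -278.28$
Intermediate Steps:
$Z = -1332$ ($Z = 37 \left(-36\right) = -1332$)
$K = -1332$
$W{\left(-523,\frac{67}{-395} \right)} + \sqrt{K + 61218} = -523 + \sqrt{-1332 + 61218} = -523 + \sqrt{59886} = -523 + 3 \sqrt{6654}$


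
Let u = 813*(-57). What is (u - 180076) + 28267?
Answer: -198150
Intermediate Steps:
u = -46341
(u - 180076) + 28267 = (-46341 - 180076) + 28267 = -226417 + 28267 = -198150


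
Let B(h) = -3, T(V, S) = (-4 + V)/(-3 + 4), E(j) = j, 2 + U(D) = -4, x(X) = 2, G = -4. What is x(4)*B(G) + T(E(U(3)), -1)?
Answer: -16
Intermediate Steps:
U(D) = -6 (U(D) = -2 - 4 = -6)
T(V, S) = -4 + V (T(V, S) = (-4 + V)/1 = (-4 + V)*1 = -4 + V)
x(4)*B(G) + T(E(U(3)), -1) = 2*(-3) + (-4 - 6) = -6 - 10 = -16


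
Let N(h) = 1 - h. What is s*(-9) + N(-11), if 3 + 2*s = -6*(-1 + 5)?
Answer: 267/2 ≈ 133.50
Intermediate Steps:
s = -27/2 (s = -3/2 + (-6*(-1 + 5))/2 = -3/2 + (-6*4)/2 = -3/2 + (½)*(-24) = -3/2 - 12 = -27/2 ≈ -13.500)
s*(-9) + N(-11) = -27/2*(-9) + (1 - 1*(-11)) = 243/2 + (1 + 11) = 243/2 + 12 = 267/2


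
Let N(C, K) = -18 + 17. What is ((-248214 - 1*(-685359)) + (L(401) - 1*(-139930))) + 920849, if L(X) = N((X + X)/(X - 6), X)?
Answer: 1497923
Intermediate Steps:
N(C, K) = -1
L(X) = -1
((-248214 - 1*(-685359)) + (L(401) - 1*(-139930))) + 920849 = ((-248214 - 1*(-685359)) + (-1 - 1*(-139930))) + 920849 = ((-248214 + 685359) + (-1 + 139930)) + 920849 = (437145 + 139929) + 920849 = 577074 + 920849 = 1497923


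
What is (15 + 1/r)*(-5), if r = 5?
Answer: -76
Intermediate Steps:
(15 + 1/r)*(-5) = (15 + 1/5)*(-5) = (76/5)*(-5) = -76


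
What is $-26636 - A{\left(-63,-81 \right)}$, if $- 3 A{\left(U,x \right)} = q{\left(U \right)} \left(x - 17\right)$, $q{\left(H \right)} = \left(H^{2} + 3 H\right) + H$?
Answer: $-148058$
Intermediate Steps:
$q{\left(H \right)} = H^{2} + 4 H$
$A{\left(U,x \right)} = - \frac{U \left(-17 + x\right) \left(4 + U\right)}{3}$ ($A{\left(U,x \right)} = - \frac{U \left(4 + U\right) \left(x - 17\right)}{3} = - \frac{U \left(4 + U\right) \left(-17 + x\right)}{3} = - \frac{U \left(-17 + x\right) \left(4 + U\right)}{3}$)
$-26636 - A{\left(-63,-81 \right)} = -26636 - \left(- \frac{1}{3}\right) \left(-63\right) \left(-17 - 81\right) \left(4 - 63\right) = -26636 - \left(- \frac{1}{3}\right) \left(-63\right) \left(-98\right) \left(-59\right) = -26636 - 121422 = -148058$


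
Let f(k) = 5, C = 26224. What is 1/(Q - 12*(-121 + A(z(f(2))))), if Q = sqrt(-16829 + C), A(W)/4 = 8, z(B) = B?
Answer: 1068/1131229 - sqrt(9395)/1131229 ≈ 0.00085842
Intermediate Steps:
A(W) = 32 (A(W) = 4*8 = 32)
Q = sqrt(9395) (Q = sqrt(-16829 + 26224) = sqrt(9395) ≈ 96.928)
1/(Q - 12*(-121 + A(z(f(2))))) = 1/(sqrt(9395) - 12*(-121 + 32)) = 1/(sqrt(9395) - 12*(-89)) = 1/(sqrt(9395) + 1068) = 1/(1068 + sqrt(9395))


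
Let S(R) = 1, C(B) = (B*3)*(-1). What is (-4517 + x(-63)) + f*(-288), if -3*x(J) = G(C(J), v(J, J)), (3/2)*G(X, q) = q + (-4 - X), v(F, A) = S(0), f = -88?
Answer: 62609/3 ≈ 20870.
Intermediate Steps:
C(B) = -3*B (C(B) = (3*B)*(-1) = -3*B)
v(F, A) = 1
G(X, q) = -8/3 - 2*X/3 + 2*q/3 (G(X, q) = 2*(q + (-4 - X))/3 = 2*(-4 + q - X)/3 = -8/3 - 2*X/3 + 2*q/3)
x(J) = 2/3 - 2*J/3 (x(J) = -(-8/3 - (-2)*J + (2/3)*1)/3 = -(-8/3 + 2*J + 2/3)/3 = -(-2 + 2*J)/3 = 2/3 - 2*J/3)
(-4517 + x(-63)) + f*(-288) = (-4517 + (2/3 - 2/3*(-63))) - 88*(-288) = (-4517 + (2/3 + 42)) + 25344 = (-4517 + 128/3) + 25344 = -13423/3 + 25344 = 62609/3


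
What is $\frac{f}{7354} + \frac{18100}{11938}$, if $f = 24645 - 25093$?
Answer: $\frac{31939794}{21948013} \approx 1.4552$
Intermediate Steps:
$f = -448$
$\frac{f}{7354} + \frac{18100}{11938} = - \frac{448}{7354} + \frac{18100}{11938} = \left(-448\right) \frac{1}{7354} + 18100 \cdot \frac{1}{11938} = - \frac{224}{3677} + \frac{9050}{5969} = \frac{31939794}{21948013}$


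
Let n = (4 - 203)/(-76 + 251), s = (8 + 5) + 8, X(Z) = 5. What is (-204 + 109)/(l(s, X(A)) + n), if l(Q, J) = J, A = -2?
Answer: -16625/676 ≈ -24.593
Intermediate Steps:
s = 21 (s = 13 + 8 = 21)
n = -199/175 ≈ -1.1371
(-204 + 109)/(l(s, X(A)) + n) = (-204 + 109)/(5 - 199/175) = -95/676/175 = -95*175/676 = -16625/676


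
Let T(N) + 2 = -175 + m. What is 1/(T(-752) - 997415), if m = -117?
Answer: -1/997709 ≈ -1.0023e-6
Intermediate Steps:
T(N) = -294 (T(N) = -2 + (-175 - 117) = -2 - 292 = -294)
1/(T(-752) - 997415) = 1/(-294 - 997415) = 1/(-997709) = -1/997709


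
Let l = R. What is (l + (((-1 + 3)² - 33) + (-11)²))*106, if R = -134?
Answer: -4452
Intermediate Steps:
l = -134
(l + (((-1 + 3)² - 33) + (-11)²))*106 = (-134 + (((-1 + 3)² - 33) + (-11)²))*106 = (-134 + ((2² - 33) + 121))*106 = (-134 + ((4 - 33) + 121))*106 = (-134 + (-29 + 121))*106 = (-134 + 92)*106 = -42*106 = -4452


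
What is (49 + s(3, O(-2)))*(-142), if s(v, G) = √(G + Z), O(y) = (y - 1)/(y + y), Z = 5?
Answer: -6958 - 71*√23 ≈ -7298.5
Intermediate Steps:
O(y) = (-1 + y)/(2*y) (O(y) = (-1 + y)/((2*y)) = (-1 + y)*(1/(2*y)) = (-1 + y)/(2*y))
s(v, G) = √(5 + G) (s(v, G) = √(G + 5) = √(5 + G))
(49 + s(3, O(-2)))*(-142) = (49 + √(5 + (½)*(-1 - 2)/(-2)))*(-142) = (49 + √(5 + (½)*(-½)*(-3)))*(-142) = (49 + √(5 + ¾))*(-142) = (49 + √(23/4))*(-142) = (49 + √23/2)*(-142) = -6958 - 71*√23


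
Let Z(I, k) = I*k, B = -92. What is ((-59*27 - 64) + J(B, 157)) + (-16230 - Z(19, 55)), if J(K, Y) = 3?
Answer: -18929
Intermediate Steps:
((-59*27 - 64) + J(B, 157)) + (-16230 - Z(19, 55)) = ((-59*27 - 64) + 3) + (-16230 - 19*55) = ((-1593 - 64) + 3) + (-16230 - 1*1045) = (-1657 + 3) + (-16230 - 1045) = -1654 - 17275 = -18929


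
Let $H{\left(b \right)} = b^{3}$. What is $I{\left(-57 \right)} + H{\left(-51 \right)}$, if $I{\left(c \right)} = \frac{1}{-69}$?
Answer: $- \frac{9152920}{69} \approx -1.3265 \cdot 10^{5}$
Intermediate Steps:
$I{\left(c \right)} = - \frac{1}{69}$
$I{\left(-57 \right)} + H{\left(-51 \right)} = - \frac{1}{69} + \left(-51\right)^{3} = - \frac{1}{69} - 132651 = - \frac{9152920}{69}$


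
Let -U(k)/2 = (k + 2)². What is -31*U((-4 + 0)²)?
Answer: 20088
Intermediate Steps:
U(k) = -2*(2 + k)² (U(k) = -2*(k + 2)² = -2*(2 + k)²)
-31*U((-4 + 0)²) = -(-62)*(2 + (-4 + 0)²)² = -(-62)*(2 + (-4)²)² = -(-62)*(2 + 16)² = -(-62)*18² = -(-62)*324 = -31*(-648) = 20088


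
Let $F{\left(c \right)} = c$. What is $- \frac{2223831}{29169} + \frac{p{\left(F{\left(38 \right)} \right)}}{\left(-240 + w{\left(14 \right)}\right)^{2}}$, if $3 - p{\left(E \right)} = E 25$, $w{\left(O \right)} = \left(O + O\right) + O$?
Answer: $- \frac{9690077063}{127060164} \approx -76.264$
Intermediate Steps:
$w{\left(O \right)} = 3 O$ ($w{\left(O \right)} = 2 O + O = 3 O$)
$p{\left(E \right)} = 3 - 25 E$ ($p{\left(E \right)} = 3 - E 25 = 3 - 25 E$)
$- \frac{2223831}{29169} + \frac{p{\left(F{\left(38 \right)} \right)}}{\left(-240 + w{\left(14 \right)}\right)^{2}} = - \frac{2223831}{29169} + \frac{3 - 950}{\left(-240 + 3 \cdot 14\right)^{2}} = \left(-2223831\right) \frac{1}{29169} + \frac{3 - 950}{\left(-240 + 42\right)^{2}} = - \frac{741277}{9723} - \frac{947}{\left(-198\right)^{2}} = - \frac{741277}{9723} - \frac{947}{39204} = - \frac{9690077063}{127060164}$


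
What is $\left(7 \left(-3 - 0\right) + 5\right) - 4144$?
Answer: $-4160$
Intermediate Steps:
$\left(7 \left(-3 - 0\right) + 5\right) - 4144 = \left(7 \left(-3 + 0\right) + 5\right) - 4144 = \left(7 \left(-3\right) + 5\right) - 4144 = \left(-21 + 5\right) - 4144 = -16 - 4144 = -4160$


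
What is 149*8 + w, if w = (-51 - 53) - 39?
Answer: 1049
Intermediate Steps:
w = -143 (w = -104 - 39 = -143)
149*8 + w = 149*8 - 143 = 1192 - 143 = 1049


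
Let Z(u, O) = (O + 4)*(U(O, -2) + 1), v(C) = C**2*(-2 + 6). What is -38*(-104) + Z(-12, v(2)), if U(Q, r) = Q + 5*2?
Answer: 4492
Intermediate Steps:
U(Q, r) = 10 + Q (U(Q, r) = Q + 10 = 10 + Q)
v(C) = 4*C**2 (v(C) = C**2*4 = 4*C**2)
Z(u, O) = (4 + O)*(11 + O) (Z(u, O) = (O + 4)*((10 + O) + 1) = (4 + O)*(11 + O))
-38*(-104) + Z(-12, v(2)) = -38*(-104) + (44 + (4*2**2)**2 + 15*(4*2**2)) = 3952 + (44 + (4*4)**2 + 15*(4*4)) = 3952 + (44 + 16**2 + 15*16) = 3952 + (44 + 256 + 240) = 3952 + 540 = 4492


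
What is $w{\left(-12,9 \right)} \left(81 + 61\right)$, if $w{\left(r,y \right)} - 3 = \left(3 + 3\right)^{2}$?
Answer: $5538$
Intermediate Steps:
$w{\left(r,y \right)} = 39$ ($w{\left(r,y \right)} = 3 + \left(3 + 3\right)^{2} = 3 + 6^{2} = 3 + 36 = 39$)
$w{\left(-12,9 \right)} \left(81 + 61\right) = 39 \left(81 + 61\right) = 39 \cdot 142 = 5538$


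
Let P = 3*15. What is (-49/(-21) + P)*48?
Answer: 2272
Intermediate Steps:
P = 45
(-49/(-21) + P)*48 = (-49/(-21) + 45)*48 = (-49*(-1/21) + 45)*48 = (7/3 + 45)*48 = (142/3)*48 = 2272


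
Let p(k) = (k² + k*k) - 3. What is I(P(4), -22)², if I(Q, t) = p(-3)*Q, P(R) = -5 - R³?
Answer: 1071225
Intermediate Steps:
p(k) = -3 + 2*k² (p(k) = (k² + k²) - 3 = 2*k² - 3 = -3 + 2*k²)
I(Q, t) = 15*Q (I(Q, t) = (-3 + 2*(-3)²)*Q = (-3 + 2*9)*Q = (-3 + 18)*Q = 15*Q)
I(P(4), -22)² = (15*(-5 - 1*4³))² = (15*(-5 - 1*64))² = (15*(-5 - 64))² = (15*(-69))² = (-1035)² = 1071225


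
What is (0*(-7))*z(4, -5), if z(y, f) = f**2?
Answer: 0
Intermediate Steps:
(0*(-7))*z(4, -5) = (0*(-7))*(-5)**2 = 0*25 = 0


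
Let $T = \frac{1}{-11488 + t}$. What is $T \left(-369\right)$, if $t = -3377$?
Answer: $\frac{123}{4955} \approx 0.024823$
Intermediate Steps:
$T = - \frac{1}{14865}$ ($T = \frac{1}{-11488 - 3377} = \frac{1}{-14865} = - \frac{1}{14865} \approx -6.7272 \cdot 10^{-5}$)
$T \left(-369\right) = \left(- \frac{1}{14865}\right) \left(-369\right) = \frac{123}{4955}$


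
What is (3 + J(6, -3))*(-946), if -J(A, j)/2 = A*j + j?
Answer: -42570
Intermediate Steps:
J(A, j) = -2*j - 2*A*j (J(A, j) = -2*(A*j + j) = -2*(j + A*j) = -2*j - 2*A*j)
(3 + J(6, -3))*(-946) = (3 - 2*(-3)*(1 + 6))*(-946) = (3 - 2*(-3)*7)*(-946) = (3 + 42)*(-946) = 45*(-946) = -42570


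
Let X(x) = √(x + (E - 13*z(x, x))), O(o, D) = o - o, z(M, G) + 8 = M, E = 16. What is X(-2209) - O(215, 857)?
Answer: 2*√6657 ≈ 163.18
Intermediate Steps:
z(M, G) = -8 + M
O(o, D) = 0
X(x) = √(120 - 12*x) (X(x) = √(x + (16 - 13*(-8 + x))) = √(x + (16 + (104 - 13*x))) = √(x + (120 - 13*x)) = √(120 - 12*x))
X(-2209) - O(215, 857) = 2*√(30 - 3*(-2209)) - 1*0 = 2*√(30 + 6627) + 0 = 2*√6657 + 0 = 2*√6657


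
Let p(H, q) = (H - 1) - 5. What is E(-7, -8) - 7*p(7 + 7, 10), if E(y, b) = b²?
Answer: 8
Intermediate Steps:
p(H, q) = -6 + H (p(H, q) = (-1 + H) - 5 = -6 + H)
E(-7, -8) - 7*p(7 + 7, 10) = (-8)² - 7*(-6 + (7 + 7)) = 64 - 7*(-6 + 14) = 64 - 7*8 = 64 - 56 = 8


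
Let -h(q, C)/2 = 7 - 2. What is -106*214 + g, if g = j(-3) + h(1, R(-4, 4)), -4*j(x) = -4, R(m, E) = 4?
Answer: -22693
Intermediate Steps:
h(q, C) = -10 (h(q, C) = -2*(7 - 2) = -2*5 = -10)
j(x) = 1 (j(x) = -¼*(-4) = 1)
g = -9 (g = 1 - 10 = -9)
-106*214 + g = -106*214 - 9 = -22684 - 9 = -22693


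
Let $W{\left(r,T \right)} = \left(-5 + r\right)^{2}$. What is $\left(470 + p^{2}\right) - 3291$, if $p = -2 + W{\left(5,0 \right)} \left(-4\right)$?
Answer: $-2817$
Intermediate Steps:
$p = -2$ ($p = -2 + \left(-5 + 5\right)^{2} \left(-4\right) = -2 + 0^{2} \left(-4\right) = -2 + 0 \left(-4\right) = -2 + 0 = -2$)
$\left(470 + p^{2}\right) - 3291 = \left(470 + \left(-2\right)^{2}\right) - 3291 = \left(470 + 4\right) - 3291 = 474 - 3291 = -2817$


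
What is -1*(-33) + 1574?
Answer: 1607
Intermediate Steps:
-1*(-33) + 1574 = 33 + 1574 = 1607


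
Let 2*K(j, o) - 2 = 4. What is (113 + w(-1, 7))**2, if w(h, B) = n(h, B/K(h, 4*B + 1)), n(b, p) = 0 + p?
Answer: 119716/9 ≈ 13302.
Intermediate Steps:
K(j, o) = 3 (K(j, o) = 1 + (1/2)*4 = 1 + 2 = 3)
n(b, p) = p
w(h, B) = B/3
(113 + w(-1, 7))**2 = (113 + (1/3)*7)**2 = (113 + 7/3)**2 = (346/3)**2 = 119716/9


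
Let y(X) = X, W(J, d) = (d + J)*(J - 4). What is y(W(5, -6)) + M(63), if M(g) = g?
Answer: 62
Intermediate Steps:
W(J, d) = (-4 + J)*(J + d) (W(J, d) = (J + d)*(-4 + J) = (-4 + J)*(J + d))
y(W(5, -6)) + M(63) = (5² - 4*5 - 4*(-6) + 5*(-6)) + 63 = (25 - 20 + 24 - 30) + 63 = -1 + 63 = 62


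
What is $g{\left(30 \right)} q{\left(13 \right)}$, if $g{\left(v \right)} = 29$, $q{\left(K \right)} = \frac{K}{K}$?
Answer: $29$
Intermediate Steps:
$q{\left(K \right)} = 1$
$g{\left(30 \right)} q{\left(13 \right)} = 29 \cdot 1 = 29$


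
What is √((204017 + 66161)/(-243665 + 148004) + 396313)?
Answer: √44773396131415/10629 ≈ 629.53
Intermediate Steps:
√((204017 + 66161)/(-243665 + 148004) + 396313) = √(270178/(-95661) + 396313) = √(270178*(-1/95661) + 396313) = √(-270178/95661 + 396313) = √(37911427715/95661) = √44773396131415/10629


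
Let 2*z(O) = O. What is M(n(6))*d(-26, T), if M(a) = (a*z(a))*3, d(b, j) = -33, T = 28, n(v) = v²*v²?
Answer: -83140992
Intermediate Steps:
n(v) = v⁴
z(O) = O/2
M(a) = 3*a²/2 (M(a) = (a*(a/2))*3 = (a²/2)*3 = 3*a²/2)
M(n(6))*d(-26, T) = (3*(6⁴)²/2)*(-33) = ((3/2)*1296²)*(-33) = ((3/2)*1679616)*(-33) = 2519424*(-33) = -83140992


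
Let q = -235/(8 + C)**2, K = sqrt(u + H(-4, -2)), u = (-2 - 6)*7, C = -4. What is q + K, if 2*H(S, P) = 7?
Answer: -235/16 + I*sqrt(210)/2 ≈ -14.688 + 7.2457*I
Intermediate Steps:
H(S, P) = 7/2 (H(S, P) = (1/2)*7 = 7/2)
u = -56 (u = -8*7 = -56)
K = I*sqrt(210)/2 (K = sqrt(-56 + 7/2) = sqrt(-105/2) = I*sqrt(210)/2 ≈ 7.2457*I)
q = -235/16 (q = -235/(8 - 4)**2 = -235/(4**2) = -235/16 ≈ -14.688)
q + K = -235/16 + I*sqrt(210)/2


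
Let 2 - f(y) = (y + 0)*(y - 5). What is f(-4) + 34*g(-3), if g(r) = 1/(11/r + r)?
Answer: -391/10 ≈ -39.100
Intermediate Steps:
g(r) = 1/(r + 11/r)
f(y) = 2 - y*(-5 + y) (f(y) = 2 - (y + 0)*(y - 5) = 2 - y*(-5 + y))
f(-4) + 34*g(-3) = (2 - 1*(-4)² + 5*(-4)) + 34*(-3/(11 + (-3)²)) = (2 - 1*16 - 20) + 34*(-3/(11 + 9)) = (2 - 16 - 20) + 34*(-3/20) = -34 + 34*(-3*1/20) = -34 + 34*(-3/20) = -34 - 51/10 = -391/10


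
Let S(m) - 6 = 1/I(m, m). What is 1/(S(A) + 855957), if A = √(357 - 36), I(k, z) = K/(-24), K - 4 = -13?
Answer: 3/2567897 ≈ 1.1683e-6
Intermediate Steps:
K = -9 (K = 4 - 13 = -9)
I(k, z) = 3/8 (I(k, z) = -9/(-24) = -9*(-1/24) = 3/8)
A = √321 ≈ 17.916
S(m) = 26/3 (S(m) = 6 + 1/(3/8) = 6 + 8/3 = 26/3)
1/(S(A) + 855957) = 1/(26/3 + 855957) = 1/(2567897/3) = 3/2567897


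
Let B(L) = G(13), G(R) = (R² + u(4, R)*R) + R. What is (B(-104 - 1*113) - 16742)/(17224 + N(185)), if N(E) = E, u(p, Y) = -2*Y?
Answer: -2414/2487 ≈ -0.97065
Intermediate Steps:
G(R) = R - R² (G(R) = (R² + (-2*R)*R) + R = (R² - 2*R²) + R = -R² + R = R - R²)
B(L) = -156 (B(L) = 13*(1 - 1*13) = 13*(1 - 13) = 13*(-12) = -156)
(B(-104 - 1*113) - 16742)/(17224 + N(185)) = (-156 - 16742)/(17224 + 185) = -16898/17409 = -16898*1/17409 = -2414/2487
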